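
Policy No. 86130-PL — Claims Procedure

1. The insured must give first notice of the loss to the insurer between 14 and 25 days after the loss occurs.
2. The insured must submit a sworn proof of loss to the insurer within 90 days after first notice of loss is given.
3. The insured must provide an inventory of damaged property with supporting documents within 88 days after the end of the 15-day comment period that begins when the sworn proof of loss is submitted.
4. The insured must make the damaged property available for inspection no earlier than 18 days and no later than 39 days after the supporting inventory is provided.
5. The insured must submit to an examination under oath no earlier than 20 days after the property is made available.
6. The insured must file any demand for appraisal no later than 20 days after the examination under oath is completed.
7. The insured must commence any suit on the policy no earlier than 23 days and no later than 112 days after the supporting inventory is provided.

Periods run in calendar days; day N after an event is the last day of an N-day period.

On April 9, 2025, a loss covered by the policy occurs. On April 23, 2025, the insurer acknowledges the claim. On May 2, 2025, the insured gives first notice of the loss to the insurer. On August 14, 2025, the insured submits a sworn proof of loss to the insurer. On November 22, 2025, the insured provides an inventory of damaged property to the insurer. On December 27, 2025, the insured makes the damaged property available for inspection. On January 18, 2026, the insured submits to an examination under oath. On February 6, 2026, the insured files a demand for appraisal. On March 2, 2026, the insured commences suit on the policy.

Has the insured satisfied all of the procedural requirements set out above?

No

Step 1: the window is 14–25 days after April 9, 2025 (when the loss occurs), so April 23, 2025 through May 4, 2025; done May 2, 2025, which is between those dates.
Step 2: 90 days after May 2, 2025 (when first notice of loss is given) is July 31, 2025; August 14, 2025 misses that deadline by 14 days.
The procedure was therefore not followed at step 2.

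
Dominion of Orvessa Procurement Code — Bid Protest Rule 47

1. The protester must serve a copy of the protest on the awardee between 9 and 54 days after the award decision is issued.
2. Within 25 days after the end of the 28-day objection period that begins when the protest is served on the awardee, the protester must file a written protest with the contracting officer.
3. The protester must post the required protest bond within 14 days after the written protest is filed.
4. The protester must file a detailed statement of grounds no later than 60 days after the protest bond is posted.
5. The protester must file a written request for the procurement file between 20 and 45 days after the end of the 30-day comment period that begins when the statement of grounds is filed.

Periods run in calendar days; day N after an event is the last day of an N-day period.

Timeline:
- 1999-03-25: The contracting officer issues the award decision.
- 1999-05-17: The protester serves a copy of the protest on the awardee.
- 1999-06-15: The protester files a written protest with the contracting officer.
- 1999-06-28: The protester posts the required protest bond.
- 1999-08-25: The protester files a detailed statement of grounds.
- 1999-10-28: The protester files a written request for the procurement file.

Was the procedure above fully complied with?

Step 1: the window is 9–54 days after 1999-03-25 (when the award decision is issued), so 1999-04-03 through 1999-05-18; done 1999-05-17, which is between those dates.
Step 2: 25 days after 1999-06-14 (end of the 28-day objection period, which began when the protest is served on the awardee on 1999-05-17) is 1999-07-09; 1999-06-15 is within that limit.
Step 3: 14 days after 1999-06-15 (when the written protest is filed) is 1999-06-29; 1999-06-28 is within that limit.
Step 4: 60 days after 1999-06-28 (when the protest bond is posted) is 1999-08-27; done 1999-08-25 — timely.
Step 5: the window is 20–45 days after 1999-09-24 (end of the 30-day comment period, which began when the statement of grounds is filed on 1999-08-25), so 1999-10-14 through 1999-11-08; 1999-10-28 falls inside that range.

Yes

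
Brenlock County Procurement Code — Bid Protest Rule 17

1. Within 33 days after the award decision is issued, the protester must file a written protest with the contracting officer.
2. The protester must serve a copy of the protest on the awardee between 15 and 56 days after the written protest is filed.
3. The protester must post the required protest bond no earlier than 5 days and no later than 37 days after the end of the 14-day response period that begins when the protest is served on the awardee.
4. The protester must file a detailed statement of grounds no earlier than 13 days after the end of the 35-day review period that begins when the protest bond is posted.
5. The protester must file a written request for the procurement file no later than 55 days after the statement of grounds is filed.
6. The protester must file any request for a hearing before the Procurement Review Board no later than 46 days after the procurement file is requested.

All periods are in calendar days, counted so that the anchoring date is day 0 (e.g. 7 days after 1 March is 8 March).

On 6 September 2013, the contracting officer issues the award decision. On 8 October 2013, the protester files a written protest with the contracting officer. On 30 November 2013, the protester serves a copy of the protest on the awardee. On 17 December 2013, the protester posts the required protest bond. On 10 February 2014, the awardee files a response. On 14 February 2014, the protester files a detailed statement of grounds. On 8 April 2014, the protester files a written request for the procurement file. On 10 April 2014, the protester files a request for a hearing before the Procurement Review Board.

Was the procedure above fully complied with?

Step 1 — counting 33 days from 6 September 2013 (when the award decision is issued) gives a deadline of 9 October 2013; done 8 October 2013 — timely.
Step 2 — 15 and 56 days from 8 October 2013 (when the written protest is filed) are 23 October 2013 and 3 December 2013 respectively; done 30 November 2013, which is between those dates.
Step 3 — 5 and 37 days from 14 December 2013 (end of the 14-day response period, which began when the protest is served on the awardee on 30 November 2013) are 19 December 2013 and 20 January 2014 respectively; 17 December 2013 is 2 days too early.
The procedure was therefore not followed at step 3.

No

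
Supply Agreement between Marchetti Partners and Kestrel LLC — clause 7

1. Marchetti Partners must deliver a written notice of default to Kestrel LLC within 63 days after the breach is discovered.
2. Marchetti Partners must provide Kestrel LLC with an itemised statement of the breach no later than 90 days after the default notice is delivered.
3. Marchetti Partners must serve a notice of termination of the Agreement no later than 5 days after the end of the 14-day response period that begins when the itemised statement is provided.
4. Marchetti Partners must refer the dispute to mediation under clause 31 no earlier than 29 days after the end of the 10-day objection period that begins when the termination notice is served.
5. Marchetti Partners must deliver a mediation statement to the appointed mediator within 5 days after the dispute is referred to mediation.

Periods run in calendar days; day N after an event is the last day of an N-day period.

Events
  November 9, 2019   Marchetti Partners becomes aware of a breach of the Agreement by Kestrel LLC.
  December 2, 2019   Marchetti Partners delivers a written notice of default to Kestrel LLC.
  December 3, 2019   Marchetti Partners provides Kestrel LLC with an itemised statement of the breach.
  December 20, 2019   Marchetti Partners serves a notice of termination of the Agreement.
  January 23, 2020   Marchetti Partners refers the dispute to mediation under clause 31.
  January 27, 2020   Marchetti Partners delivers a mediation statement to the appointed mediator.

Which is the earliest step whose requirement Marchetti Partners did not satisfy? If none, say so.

(1) due by November 9, 2019 + 63 days = January 11, 2020; December 2, 2019 is within that limit.
(2) due by December 2, 2019 + 90 days = March 1, 2020; done December 3, 2019 — timely.
(3) due by December 17, 2019 + 5 days = December 22, 2019; done December 20, 2019 — timely.
(4) permitted from December 30, 2019 + 29 days = January 28, 2020 onward; acted on January 23, 2020, 5 days prematurely.

Step 4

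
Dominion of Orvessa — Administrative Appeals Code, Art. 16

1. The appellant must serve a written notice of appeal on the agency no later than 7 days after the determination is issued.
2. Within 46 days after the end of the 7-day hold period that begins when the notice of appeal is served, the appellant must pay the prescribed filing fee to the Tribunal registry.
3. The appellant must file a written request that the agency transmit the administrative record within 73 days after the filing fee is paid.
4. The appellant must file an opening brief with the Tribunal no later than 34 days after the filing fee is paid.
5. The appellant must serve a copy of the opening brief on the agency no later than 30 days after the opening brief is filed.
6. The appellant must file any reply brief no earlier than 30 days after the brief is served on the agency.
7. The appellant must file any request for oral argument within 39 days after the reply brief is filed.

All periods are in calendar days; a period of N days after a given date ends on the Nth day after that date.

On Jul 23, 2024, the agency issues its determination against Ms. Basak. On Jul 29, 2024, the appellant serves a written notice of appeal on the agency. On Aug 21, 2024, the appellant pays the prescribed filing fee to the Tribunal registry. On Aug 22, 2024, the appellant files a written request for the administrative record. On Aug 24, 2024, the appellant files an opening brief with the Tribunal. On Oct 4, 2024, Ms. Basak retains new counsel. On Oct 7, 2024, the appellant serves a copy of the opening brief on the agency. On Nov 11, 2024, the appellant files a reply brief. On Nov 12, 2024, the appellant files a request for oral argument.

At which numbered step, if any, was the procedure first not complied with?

Step 5

Step 1 — counting 7 days from Jul 23, 2024 (when the determination is issued) gives a deadline of Jul 30, 2024; Jul 29, 2024 is within that limit.
Step 2 — counting 46 days from Aug 5, 2024 (end of the 7-day hold period, which began when the notice of appeal is served on Jul 29, 2024) gives a deadline of Sep 20, 2024; done Aug 21, 2024 — timely.
Step 3 — counting 73 days from Aug 21, 2024 (when the filing fee is paid) gives a deadline of Nov 2, 2024; Aug 22, 2024 is within that limit.
Step 4 — counting 34 days from Aug 21, 2024 (when the filing fee is paid) gives a deadline of Sep 24, 2024; done Aug 24, 2024 — timely.
Step 5 — counting 30 days from Aug 24, 2024 (when the opening brief is filed) gives a deadline of Sep 23, 2024; Oct 7, 2024 misses that deadline by 14 days.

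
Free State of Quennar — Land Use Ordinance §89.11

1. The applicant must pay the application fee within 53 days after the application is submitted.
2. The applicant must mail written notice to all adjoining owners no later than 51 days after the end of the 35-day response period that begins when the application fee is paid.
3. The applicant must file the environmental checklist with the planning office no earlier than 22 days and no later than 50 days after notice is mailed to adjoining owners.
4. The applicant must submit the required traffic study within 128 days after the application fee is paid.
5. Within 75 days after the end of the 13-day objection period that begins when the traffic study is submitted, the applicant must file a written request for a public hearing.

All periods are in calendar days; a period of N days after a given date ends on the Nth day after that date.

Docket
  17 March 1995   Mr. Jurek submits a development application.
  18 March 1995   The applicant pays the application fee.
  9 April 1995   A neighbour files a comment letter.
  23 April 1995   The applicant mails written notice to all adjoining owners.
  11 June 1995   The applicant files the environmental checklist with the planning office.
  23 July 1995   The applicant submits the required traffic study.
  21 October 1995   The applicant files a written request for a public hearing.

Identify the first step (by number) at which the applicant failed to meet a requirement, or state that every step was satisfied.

(1) due by 17 March 1995 + 53 days = 9 May 1995; completed 18 March 1995, before the deadline.
(2) due by 22 April 1995 + 51 days = 12 June 1995; done 23 April 1995 — timely.
(3) the permitted window runs from 23 April 1995 + 22 = 15 May 1995 to 23 April 1995 + 50 = 12 June 1995; done 11 June 1995 — within the window.
(4) due by 18 March 1995 + 128 days = 24 July 1995; 23 July 1995 is within that limit.
(5) due by 5 August 1995 + 75 days = 19 October 1995; 21 October 1995 misses that deadline by 2 days.

Step 5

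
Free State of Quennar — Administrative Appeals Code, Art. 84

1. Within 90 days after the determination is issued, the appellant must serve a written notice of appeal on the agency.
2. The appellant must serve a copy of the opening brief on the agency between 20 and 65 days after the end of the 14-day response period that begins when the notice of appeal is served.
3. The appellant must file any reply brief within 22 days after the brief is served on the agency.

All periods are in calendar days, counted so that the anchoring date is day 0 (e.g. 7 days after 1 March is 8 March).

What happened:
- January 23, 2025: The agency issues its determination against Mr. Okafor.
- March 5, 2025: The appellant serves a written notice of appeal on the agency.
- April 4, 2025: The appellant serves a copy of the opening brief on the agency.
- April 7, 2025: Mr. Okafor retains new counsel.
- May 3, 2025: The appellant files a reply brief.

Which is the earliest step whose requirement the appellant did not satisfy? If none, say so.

Step 2

(1) due by January 23, 2025 + 90 days = April 23, 2025; done March 5, 2025 — timely.
(2) the permitted window runs from March 19, 2025 + 20 = April 8, 2025 to March 19, 2025 + 65 = May 23, 2025; done April 4, 2025 — 4 days before the window opened.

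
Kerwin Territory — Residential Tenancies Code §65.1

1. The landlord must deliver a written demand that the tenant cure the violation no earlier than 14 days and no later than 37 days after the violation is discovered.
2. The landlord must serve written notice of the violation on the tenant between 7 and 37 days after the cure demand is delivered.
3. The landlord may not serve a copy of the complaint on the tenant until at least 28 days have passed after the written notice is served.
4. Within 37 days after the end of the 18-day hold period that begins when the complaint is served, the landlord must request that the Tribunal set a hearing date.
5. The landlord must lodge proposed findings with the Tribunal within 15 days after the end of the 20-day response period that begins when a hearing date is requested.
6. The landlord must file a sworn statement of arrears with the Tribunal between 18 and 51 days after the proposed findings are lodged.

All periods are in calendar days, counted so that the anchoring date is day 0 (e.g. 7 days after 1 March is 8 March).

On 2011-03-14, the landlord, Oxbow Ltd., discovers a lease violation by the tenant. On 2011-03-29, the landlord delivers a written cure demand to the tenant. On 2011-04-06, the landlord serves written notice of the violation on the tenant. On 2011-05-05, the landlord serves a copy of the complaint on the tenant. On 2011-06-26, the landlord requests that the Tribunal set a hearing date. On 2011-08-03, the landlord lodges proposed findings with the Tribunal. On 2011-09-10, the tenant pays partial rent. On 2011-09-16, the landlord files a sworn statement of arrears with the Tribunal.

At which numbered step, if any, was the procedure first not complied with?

Step 1: the window is 14–37 days after 2011-03-14 (when the violation is discovered), so 2011-03-28 through 2011-04-20; 2011-03-29 falls inside that range.
Step 2: the window is 7–37 days after 2011-03-29 (when the cure demand is delivered), so 2011-04-05 through 2011-05-05; done 2011-04-06, which is between those dates.
Step 3: the earliest permitted date is 28 days after 2011-04-06 (when the written notice is served), i.e. 2011-05-04; done 2011-05-05 — permitted.
Step 4: 37 days after 2011-05-23 (end of the 18-day hold period, which began when the complaint is served on 2011-05-05) is 2011-06-29; 2011-06-26 is within that limit.
Step 5: 15 days after 2011-07-16 (end of the 20-day response period, which began when a hearing date is requested on 2011-06-26) is 2011-07-31; not done until 2011-08-03, 3 days after the deadline.
No need to go further; step 5 was not satisfied.

Step 5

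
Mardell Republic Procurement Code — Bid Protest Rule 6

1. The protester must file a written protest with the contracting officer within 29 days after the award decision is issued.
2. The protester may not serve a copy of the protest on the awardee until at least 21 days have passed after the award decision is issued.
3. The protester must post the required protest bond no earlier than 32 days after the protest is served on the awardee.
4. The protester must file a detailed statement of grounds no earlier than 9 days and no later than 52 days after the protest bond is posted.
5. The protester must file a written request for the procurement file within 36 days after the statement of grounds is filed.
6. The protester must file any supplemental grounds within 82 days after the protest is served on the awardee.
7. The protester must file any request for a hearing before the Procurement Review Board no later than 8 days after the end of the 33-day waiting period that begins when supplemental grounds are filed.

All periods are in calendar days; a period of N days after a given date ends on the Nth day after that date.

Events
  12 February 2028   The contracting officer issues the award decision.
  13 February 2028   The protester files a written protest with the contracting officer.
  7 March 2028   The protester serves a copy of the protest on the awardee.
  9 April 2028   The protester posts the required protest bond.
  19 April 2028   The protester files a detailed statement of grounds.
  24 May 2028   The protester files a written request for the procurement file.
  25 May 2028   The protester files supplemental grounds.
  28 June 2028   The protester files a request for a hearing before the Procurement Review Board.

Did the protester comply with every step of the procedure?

Step 1 — counting 29 days from 12 February 2028 (when the award decision is issued) gives a deadline of 12 March 2028; done 13 February 2028 — timely.
Step 2 — must wait 21 days from 12 February 2028 (when the award decision is issued), so not before 4 March 2028; done 7 March 2028, after the minimum wait.
Step 3 — must wait 32 days from 7 March 2028 (when the protest is served on the awardee), so not before 8 April 2028; done 9 April 2028, after the minimum wait.
Step 4 — 9 and 52 days from 9 April 2028 (when the protest bond is posted) are 18 April 2028 and 31 May 2028 respectively; done 19 April 2028 — within the window.
Step 5 — counting 36 days from 19 April 2028 (when the statement of grounds is filed) gives a deadline of 25 May 2028; completed 24 May 2028, before the deadline.
Step 6 — counting 82 days from 7 March 2028 (when the protest is served on the awardee) gives a deadline of 28 May 2028; 25 May 2028 is within that limit.
Step 7 — counting 8 days from 27 June 2028 (end of the 33-day waiting period, which began when supplemental grounds are filed on 25 May 2028) gives a deadline of 5 July 2028; done 28 June 2028 — timely.

Yes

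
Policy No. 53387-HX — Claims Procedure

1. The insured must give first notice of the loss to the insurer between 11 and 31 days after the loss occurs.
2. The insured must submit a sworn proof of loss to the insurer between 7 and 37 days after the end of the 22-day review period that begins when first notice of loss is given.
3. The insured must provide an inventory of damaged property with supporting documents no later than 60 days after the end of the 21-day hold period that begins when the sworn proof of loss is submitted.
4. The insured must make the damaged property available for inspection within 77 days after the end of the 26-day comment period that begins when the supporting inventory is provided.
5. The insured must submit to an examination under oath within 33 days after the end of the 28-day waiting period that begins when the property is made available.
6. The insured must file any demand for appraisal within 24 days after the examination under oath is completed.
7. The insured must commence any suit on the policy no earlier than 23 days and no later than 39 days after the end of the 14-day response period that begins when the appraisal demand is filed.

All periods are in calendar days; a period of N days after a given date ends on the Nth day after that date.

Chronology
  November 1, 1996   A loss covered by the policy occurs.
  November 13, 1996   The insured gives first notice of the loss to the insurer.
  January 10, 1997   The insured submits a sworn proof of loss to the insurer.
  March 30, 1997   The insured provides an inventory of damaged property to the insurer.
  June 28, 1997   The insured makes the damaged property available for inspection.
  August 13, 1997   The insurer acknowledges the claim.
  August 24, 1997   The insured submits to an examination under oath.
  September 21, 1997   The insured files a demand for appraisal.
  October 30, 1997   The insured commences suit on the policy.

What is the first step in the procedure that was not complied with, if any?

Step 6

Step 1: the window is 11–31 days after November 1, 1996 (when the loss occurs), so November 12, 1996 through December 2, 1996; done November 13, 1996, which is between those dates.
Step 2: the window is 7–37 days after December 5, 1996 (end of the 22-day review period, which began when first notice of loss is given on November 13, 1996), so December 12, 1996 through January 11, 1997; done January 10, 1997, which is between those dates.
Step 3: 60 days after January 31, 1997 (end of the 21-day hold period, which began when the sworn proof of loss is submitted on January 10, 1997) is April 1, 1997; done March 30, 1997 — timely.
Step 4: 77 days after April 25, 1997 (end of the 26-day comment period, which began when the supporting inventory is provided on March 30, 1997) is July 11, 1997; completed June 28, 1997, before the deadline.
Step 5: 33 days after July 26, 1997 (end of the 28-day waiting period, which began when the property is made available on June 28, 1997) is August 28, 1997; done August 24, 1997 — timely.
Step 6: 24 days after August 24, 1997 (when the examination under oath is completed) is September 17, 1997; not done until September 21, 1997, 4 days after the deadline.
No need to go further; step 6 was not satisfied.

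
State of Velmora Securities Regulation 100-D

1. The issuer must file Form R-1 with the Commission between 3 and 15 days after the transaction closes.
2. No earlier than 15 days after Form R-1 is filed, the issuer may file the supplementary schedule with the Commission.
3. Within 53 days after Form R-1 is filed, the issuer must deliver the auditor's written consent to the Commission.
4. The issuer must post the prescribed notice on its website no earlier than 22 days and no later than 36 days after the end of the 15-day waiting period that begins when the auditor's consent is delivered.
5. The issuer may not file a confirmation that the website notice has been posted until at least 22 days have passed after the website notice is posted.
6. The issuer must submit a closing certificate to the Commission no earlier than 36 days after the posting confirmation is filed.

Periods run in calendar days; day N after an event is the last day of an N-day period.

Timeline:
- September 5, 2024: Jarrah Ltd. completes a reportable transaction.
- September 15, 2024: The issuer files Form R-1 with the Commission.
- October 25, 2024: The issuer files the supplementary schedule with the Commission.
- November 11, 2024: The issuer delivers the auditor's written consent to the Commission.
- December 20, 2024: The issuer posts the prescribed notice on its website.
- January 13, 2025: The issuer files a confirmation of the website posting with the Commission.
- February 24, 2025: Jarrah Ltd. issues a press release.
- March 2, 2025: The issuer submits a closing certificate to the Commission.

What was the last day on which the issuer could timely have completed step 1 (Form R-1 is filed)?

Step 1 runs from September 5, 2024, when the transaction closes. The window is 3–15 days after September 5, 2024; it closes on September 20, 2024.

September 20, 2024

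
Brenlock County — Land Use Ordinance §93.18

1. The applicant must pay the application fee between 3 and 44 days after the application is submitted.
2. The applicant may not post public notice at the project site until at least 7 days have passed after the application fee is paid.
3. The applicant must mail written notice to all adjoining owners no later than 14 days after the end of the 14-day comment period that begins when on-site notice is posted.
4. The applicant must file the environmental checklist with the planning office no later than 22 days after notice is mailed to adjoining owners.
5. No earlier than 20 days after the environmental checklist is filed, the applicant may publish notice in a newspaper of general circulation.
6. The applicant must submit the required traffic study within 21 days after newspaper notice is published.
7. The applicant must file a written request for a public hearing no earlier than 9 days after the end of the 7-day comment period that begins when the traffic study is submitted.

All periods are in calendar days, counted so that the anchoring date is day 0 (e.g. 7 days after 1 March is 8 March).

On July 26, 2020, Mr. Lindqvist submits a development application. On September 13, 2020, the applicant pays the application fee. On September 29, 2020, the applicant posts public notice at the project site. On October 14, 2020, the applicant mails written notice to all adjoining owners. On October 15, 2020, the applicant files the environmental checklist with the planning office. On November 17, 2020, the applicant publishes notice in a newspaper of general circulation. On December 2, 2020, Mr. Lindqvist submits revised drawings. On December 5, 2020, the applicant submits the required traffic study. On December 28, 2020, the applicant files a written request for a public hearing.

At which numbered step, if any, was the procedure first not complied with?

Step 1

(1) the permitted window runs from July 26, 2020 + 3 = July 29, 2020 to July 26, 2020 + 44 = September 8, 2020; September 13, 2020 is 5 days past the end of the window.
No need to go further; step 1 was not satisfied.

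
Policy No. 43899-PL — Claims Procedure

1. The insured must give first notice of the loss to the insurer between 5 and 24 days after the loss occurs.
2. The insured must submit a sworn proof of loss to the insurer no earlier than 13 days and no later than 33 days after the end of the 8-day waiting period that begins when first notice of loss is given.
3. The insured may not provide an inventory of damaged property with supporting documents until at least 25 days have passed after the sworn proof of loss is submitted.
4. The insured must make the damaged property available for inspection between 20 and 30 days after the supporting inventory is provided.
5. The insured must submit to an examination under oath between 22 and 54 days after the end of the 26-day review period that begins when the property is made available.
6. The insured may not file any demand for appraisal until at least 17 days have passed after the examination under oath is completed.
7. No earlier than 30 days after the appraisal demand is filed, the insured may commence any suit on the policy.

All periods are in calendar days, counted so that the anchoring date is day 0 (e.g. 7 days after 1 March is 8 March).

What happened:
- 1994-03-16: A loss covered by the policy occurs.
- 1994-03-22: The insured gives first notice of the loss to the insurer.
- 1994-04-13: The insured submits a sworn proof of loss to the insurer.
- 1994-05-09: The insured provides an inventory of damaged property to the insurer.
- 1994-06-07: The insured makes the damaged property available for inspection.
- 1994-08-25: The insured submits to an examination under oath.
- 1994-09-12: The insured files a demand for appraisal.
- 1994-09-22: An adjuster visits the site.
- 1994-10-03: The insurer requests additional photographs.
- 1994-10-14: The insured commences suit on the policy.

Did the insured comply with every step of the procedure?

Yes

(1) the permitted window runs from 1994-03-16 + 5 = 1994-03-21 to 1994-03-16 + 24 = 1994-04-09; 1994-03-22 falls inside that range.
(2) the permitted window runs from 1994-03-30 + 13 = 1994-04-12 to 1994-03-30 + 33 = 1994-05-02; 1994-04-13 falls inside that range.
(3) permitted from 1994-04-13 + 25 days = 1994-05-08 onward; done 1994-05-09, after the minimum wait.
(4) the permitted window runs from 1994-05-09 + 20 = 1994-05-29 to 1994-05-09 + 30 = 1994-06-08; 1994-06-07 falls inside that range.
(5) the permitted window runs from 1994-07-03 + 22 = 1994-07-25 to 1994-07-03 + 54 = 1994-08-26; 1994-08-25 falls inside that range.
(6) permitted from 1994-08-25 + 17 days = 1994-09-11 onward; done 1994-09-12, after the minimum wait.
(7) permitted from 1994-09-12 + 30 days = 1994-10-12 onward; done 1994-10-14 — permitted.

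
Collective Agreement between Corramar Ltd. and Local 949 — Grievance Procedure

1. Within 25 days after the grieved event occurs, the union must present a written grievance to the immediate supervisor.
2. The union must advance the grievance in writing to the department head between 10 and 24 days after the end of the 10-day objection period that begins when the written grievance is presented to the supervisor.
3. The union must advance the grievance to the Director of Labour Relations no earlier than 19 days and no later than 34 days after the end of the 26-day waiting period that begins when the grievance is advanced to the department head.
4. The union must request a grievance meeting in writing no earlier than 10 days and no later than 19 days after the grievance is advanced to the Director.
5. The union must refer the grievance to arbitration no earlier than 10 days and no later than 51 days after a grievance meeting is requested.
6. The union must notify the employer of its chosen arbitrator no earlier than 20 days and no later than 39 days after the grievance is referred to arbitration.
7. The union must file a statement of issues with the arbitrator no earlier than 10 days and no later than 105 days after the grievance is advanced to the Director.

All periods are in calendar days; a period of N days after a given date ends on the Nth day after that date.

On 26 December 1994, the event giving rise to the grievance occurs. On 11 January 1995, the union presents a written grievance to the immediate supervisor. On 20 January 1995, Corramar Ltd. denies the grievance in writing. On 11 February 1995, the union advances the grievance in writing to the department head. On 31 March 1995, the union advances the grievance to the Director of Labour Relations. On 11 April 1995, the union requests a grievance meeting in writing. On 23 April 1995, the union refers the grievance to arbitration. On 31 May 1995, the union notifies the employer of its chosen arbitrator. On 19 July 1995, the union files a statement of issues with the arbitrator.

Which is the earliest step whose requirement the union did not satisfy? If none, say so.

Step 7

Step 1 — counting 25 days from 26 December 1994 (when the grieved event occurs) gives a deadline of 20 January 1995; 11 January 1995 is within that limit.
Step 2 — 10 and 24 days from 21 January 1995 (end of the 10-day objection period, which began when the written grievance is presented to the supervisor on 11 January 1995) are 31 January 1995 and 14 February 1995 respectively; done 11 February 1995 — within the window.
Step 3 — 19 and 34 days from 9 March 1995 (end of the 26-day waiting period, which began when the grievance is advanced to the department head on 11 February 1995) are 28 March 1995 and 12 April 1995 respectively; done 31 March 1995, which is between those dates.
Step 4 — 10 and 19 days from 31 March 1995 (when the grievance is advanced to the Director) are 10 April 1995 and 19 April 1995 respectively; done 11 April 1995, which is between those dates.
Step 5 — 10 and 51 days from 11 April 1995 (when a grievance meeting is requested) are 21 April 1995 and 1 June 1995 respectively; done 23 April 1995, which is between those dates.
Step 6 — 20 and 39 days from 23 April 1995 (when the grievance is referred to arbitration) are 13 May 1995 and 1 June 1995 respectively; 31 May 1995 falls inside that range.
Step 7 — 10 and 105 days from 31 March 1995 (when the grievance is advanced to the Director) are 10 April 1995 and 14 July 1995 respectively; 19 July 1995 is 5 days past the end of the window.
Later steps need not be reached.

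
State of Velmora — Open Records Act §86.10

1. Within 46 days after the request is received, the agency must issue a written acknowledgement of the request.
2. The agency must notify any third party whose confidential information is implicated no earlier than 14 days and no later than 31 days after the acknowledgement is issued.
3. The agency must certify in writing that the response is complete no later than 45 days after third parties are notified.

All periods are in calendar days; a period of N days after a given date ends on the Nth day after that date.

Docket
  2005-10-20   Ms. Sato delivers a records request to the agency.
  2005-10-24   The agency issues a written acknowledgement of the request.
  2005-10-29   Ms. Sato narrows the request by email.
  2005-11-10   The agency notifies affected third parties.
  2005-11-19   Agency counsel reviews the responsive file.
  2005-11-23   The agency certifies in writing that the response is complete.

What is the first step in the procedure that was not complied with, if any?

Step 1: 46 days after 2005-10-20 (when the request is received) is 2005-12-05; completed 2005-10-24, before the deadline.
Step 2: the window is 14–31 days after 2005-10-24 (when the acknowledgement is issued), so 2005-11-07 through 2005-11-24; done 2005-11-10, which is between those dates.
Step 3: 45 days after 2005-11-10 (when third parties are notified) is 2005-12-25; 2005-11-23 is within that limit.

None — every step was satisfied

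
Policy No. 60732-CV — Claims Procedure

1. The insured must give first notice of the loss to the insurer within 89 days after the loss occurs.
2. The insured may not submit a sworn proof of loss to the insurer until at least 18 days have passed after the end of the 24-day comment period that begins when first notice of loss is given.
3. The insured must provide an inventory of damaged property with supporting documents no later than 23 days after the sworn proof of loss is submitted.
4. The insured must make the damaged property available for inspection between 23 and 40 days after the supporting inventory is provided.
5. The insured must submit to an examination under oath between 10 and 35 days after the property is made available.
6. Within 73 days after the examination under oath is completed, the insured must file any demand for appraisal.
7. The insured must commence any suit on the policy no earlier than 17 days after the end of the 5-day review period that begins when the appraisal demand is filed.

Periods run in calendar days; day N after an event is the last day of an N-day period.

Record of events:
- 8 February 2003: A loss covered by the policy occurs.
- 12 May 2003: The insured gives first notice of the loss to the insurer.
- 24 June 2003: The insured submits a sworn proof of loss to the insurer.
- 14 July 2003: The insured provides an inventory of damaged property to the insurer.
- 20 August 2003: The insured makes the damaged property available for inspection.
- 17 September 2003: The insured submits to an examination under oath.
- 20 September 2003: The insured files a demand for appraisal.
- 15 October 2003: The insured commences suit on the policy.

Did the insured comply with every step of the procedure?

Step 1: 89 days after 8 February 2003 (when the loss occurs) is 8 May 2003; not done until 12 May 2003, 4 days after the deadline.
Later steps need not be reached.

No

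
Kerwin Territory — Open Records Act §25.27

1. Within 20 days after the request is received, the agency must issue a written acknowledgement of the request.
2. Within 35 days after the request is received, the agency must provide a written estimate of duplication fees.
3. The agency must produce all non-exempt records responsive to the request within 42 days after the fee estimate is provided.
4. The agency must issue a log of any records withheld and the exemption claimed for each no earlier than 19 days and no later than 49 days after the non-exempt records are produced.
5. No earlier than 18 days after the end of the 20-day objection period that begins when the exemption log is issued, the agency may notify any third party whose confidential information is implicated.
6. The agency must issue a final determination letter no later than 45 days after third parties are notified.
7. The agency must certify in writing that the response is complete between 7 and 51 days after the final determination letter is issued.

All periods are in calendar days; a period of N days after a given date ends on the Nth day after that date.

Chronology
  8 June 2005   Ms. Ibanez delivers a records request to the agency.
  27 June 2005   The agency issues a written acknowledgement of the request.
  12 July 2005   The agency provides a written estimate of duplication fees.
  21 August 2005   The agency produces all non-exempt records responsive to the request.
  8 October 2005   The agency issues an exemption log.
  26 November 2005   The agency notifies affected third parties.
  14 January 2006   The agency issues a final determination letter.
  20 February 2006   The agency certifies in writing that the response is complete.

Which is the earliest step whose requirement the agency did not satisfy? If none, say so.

Step 1 — counting 20 days from 8 June 2005 (when the request is received) gives a deadline of 28 June 2005; completed 27 June 2005, before the deadline.
Step 2 — counting 35 days from 8 June 2005 (when the request is received) gives a deadline of 13 July 2005; 12 July 2005 is within that limit.
Step 3 — counting 42 days from 12 July 2005 (when the fee estimate is provided) gives a deadline of 23 August 2005; 21 August 2005 is within that limit.
Step 4 — 19 and 49 days from 21 August 2005 (when the non-exempt records are produced) are 9 September 2005 and 9 October 2005 respectively; 8 October 2005 falls inside that range.
Step 5 — must wait 18 days from 28 October 2005 (end of the 20-day objection period, which began when the exemption log is issued on 8 October 2005), so not before 15 November 2005; done 26 November 2005 — permitted.
Step 6 — counting 45 days from 26 November 2005 (when third parties are notified) gives a deadline of 10 January 2006; done 14 January 2006 — 4 days late.

Step 6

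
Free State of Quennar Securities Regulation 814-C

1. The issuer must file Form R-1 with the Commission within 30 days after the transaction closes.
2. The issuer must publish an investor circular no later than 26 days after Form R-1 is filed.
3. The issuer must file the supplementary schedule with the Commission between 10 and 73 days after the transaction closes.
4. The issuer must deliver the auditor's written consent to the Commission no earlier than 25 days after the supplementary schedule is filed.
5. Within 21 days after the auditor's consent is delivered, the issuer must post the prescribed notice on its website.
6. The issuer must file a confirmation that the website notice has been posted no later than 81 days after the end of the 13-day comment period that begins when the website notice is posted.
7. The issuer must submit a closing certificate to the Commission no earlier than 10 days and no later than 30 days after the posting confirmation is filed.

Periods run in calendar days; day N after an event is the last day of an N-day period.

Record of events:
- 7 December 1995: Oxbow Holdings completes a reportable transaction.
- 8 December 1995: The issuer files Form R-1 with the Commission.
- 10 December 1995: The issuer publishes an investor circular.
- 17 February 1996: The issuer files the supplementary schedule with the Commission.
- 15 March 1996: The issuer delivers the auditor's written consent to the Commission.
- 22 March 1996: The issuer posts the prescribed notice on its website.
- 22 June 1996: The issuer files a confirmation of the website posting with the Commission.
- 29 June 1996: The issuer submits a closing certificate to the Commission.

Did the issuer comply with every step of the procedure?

Step 1 — counting 30 days from 7 December 1995 (when the transaction closes) gives a deadline of 6 January 1996; 8 December 1995 is within that limit.
Step 2 — counting 26 days from 8 December 1995 (when Form R-1 is filed) gives a deadline of 3 January 1996; done 10 December 1995 — timely.
Step 3 — 10 and 73 days from 7 December 1995 (when the transaction closes) are 17 December 1995 and 18 February 1996 respectively; done 17 February 1996, which is between those dates.
Step 4 — must wait 25 days from 17 February 1996 (when the supplementary schedule is filed), so not before 13 March 1996; done 15 March 1996, after the minimum wait.
Step 5 — counting 21 days from 15 March 1996 (when the auditor's consent is delivered) gives a deadline of 5 April 1996; done 22 March 1996 — timely.
Step 6 — counting 81 days from 4 April 1996 (end of the 13-day comment period, which began when the website notice is posted on 22 March 1996) gives a deadline of 24 June 1996; completed 22 June 1996, before the deadline.
Step 7 — 10 and 30 days from 22 June 1996 (when the posting confirmation is filed) are 2 July 1996 and 22 July 1996 respectively; done 29 June 1996 — 3 days before the window opened.

No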